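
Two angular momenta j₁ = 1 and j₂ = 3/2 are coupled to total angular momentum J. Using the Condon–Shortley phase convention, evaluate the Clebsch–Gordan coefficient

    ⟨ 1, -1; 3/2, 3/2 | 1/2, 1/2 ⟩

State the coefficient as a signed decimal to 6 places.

triangle: 2!*0!*1!/4! = 2/24
(j±m)!: 0!*2!*3!*0!*1!*0! = 12
prefactor² = (2J+1)*Δ*N² = 2
  k=2: +1/(2!*0!*0!*1!*0!*0!) = 1/2
Σ = 1/2  ⇒  CG² = 2*1/2² = 1/2
CG = +√(1/2) = +0.707107

+√(1/2) ≈ +0.707107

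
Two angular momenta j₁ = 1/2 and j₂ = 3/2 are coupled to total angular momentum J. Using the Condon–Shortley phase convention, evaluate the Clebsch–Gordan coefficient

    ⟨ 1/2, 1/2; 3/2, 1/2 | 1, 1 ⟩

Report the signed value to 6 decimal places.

+√(1/4) ≈ +0.500000

√[3·1!0!2!/4! · 1!0!2!1!2!0!] = √(1)
  +(−1)^0/∏(0,1,0,2,0,0)! = 1/2  (running 1/2)
⟨..|..⟩ = √(1)·(1/2) = +0.500000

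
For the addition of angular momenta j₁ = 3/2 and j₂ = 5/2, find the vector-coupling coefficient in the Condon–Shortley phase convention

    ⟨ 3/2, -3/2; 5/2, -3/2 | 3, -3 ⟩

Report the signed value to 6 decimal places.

-0.612372

triangle: 1!·2!·4!/8! = 48/40320
(j±m)!: 0!·3!·1!·4!·0!·6! = 103680
prefactor² = (2J+1)·Δ·N² = 864
  k=1: −1/(1!·0!·2!·0!·0!·4!) = -1/48
Σ = -1/48  ⇒  CG² = 864·(-1/48)² = 3/8
CG = −√(3/8) = -0.612372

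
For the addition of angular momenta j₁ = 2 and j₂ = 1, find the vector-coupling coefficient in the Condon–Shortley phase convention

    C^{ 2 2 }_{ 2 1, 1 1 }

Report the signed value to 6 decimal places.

−√(1/3) ≈ -0.577350

√[5·1!3!1!/6! · 3!1!2!0!4!0!] = √(12)
  +(−1)^1/∏(1,0,0,1,3,0)! = -1/6  (running -1/6)
⟨..|..⟩ = √(12)·(-1/6) = -0.577350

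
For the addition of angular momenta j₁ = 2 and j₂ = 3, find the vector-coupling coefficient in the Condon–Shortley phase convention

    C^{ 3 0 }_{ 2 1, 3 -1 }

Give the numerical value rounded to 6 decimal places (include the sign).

+√(1/30) ≈ +0.182574

j₁+j₂−J=2  J+j₁−j₂=2  J−j₁+j₂=4  j₁+j₂+J+1=9
(j₁±m₁, j₂±m₂, J±M) = (3,1,2,4,3,3)
P² = 96/5
sum k=0..1:
  [0] +1/8 = 1/8
  [1] −1/12 = -1/12
S = 1/24
C² = P²·S² = 1/30 ; C = +0.182574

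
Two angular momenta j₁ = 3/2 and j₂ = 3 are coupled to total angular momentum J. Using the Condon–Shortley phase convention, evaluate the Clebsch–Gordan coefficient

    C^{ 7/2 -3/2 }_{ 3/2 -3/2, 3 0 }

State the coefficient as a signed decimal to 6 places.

-0.690066

√[8·1!2!5!/9! · 0!3!3!3!2!5!] = √(1920/7)
  +(−1)^1/∏(1,0,2,2,0,3)! = -1/24  (running -1/24)
⟨..|..⟩ = √(1920/7)·(-1/24) = -0.690066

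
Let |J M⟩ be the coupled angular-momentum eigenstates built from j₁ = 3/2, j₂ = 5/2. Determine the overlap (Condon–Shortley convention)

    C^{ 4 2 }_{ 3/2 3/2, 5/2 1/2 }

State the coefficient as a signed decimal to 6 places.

+0.597614

triangle: 0!·3!·5!/9! = 720/362880
(j±m)!: 3!·0!·3!·2!·6!·2! = 103680
prefactor² = (2J+1)·Δ·N² = 12960/7
  k=0: +1/(0!·0!·0!·3!·3!·2!) = 1/72
Σ = 1/72  ⇒  CG² = 12960/7·1/72² = 5/14
CG = +√(5/14) = +0.597614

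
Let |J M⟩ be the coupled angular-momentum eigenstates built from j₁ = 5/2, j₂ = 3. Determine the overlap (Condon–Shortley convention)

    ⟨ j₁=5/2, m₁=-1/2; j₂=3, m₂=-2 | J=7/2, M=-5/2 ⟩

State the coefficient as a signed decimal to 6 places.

j₁+j₂−J=2  J+j₁−j₂=3  J−j₁+j₂=4  j₁+j₂+J+1=10
(j₁±m₁, j₂±m₂, J±M) = (2,3,1,5,1,6)
P² = 4608/7
sum k=0..1:
  [0] +1/72 = 1/72
  [1] −1/48 = -1/48
S = -1/144
C² = P²·S² = 2/63 ; C = -0.178174

-0.178174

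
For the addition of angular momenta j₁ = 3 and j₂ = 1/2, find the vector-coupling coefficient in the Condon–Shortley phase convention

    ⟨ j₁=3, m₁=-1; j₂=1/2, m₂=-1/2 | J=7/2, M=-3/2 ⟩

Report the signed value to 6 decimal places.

+0.845154

j₁+j₂−J=0  J+j₁−j₂=6  J−j₁+j₂=1  j₁+j₂+J+1=8
(j₁±m₁, j₂±m₂, J±M) = (2,4,0,1,2,5)
P² = 11520/7
sum k=0..0:
  [0] +1/48 = 1/48
S = 1/48
C² = P²·S² = 5/7 ; C = +0.845154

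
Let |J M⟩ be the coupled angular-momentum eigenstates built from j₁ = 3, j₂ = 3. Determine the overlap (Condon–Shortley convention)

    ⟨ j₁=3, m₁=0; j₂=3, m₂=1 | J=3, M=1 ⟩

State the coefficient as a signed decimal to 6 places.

j₁+j₂−J=3  J+j₁−j₂=3  J−j₁+j₂=3  j₁+j₂+J+1=10
(j₁±m₁, j₂±m₂, J±M) = (3,3,4,2,4,2)
P² = 864/25
sum k=1..3:
  [1] −1/24 = -1/24
  [2] +1/8 = 1/8
  [3] −1/72 = -1/72
S = 5/72
C² = P²·S² = 1/6 ; C = +0.408248

+√(1/6) = +0.408248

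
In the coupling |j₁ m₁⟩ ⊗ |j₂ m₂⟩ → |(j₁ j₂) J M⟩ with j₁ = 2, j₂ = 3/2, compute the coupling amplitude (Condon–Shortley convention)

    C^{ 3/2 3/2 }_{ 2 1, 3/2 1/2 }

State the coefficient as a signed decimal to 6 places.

-0.632456

√[4·2!2!1!/6! · 3!1!2!1!3!0!] = √(8/5)
  +(−1)^1/∏(1,1,0,1,2,0)! = -1/2  (running -1/2)
⟨..|..⟩ = √(8/5)·(-1/2) = -0.632456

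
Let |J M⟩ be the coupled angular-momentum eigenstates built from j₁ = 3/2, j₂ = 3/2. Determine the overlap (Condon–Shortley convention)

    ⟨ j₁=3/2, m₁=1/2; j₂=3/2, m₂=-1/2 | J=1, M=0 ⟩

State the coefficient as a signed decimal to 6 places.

−√(1/20) ≈ -0.223607

j₁+j₂−J=2  J+j₁−j₂=1  J−j₁+j₂=1  j₁+j₂+J+1=5
(j₁±m₁, j₂±m₂, J±M) = (2,1,1,2,1,1)
P² = 1/5
sum k=0..1:
  [0] +1/2 = 1/2
  [1] −1/1 = -1
S = -1/2
C² = P²·S² = 1/20 ; C = -0.223607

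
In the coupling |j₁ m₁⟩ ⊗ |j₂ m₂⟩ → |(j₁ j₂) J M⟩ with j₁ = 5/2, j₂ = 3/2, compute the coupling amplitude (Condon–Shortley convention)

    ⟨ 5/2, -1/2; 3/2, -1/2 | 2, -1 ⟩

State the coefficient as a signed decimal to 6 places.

−√(25/84) = -0.545545

√[5·2!3!1!/7! · 2!3!1!2!1!3!] = √(12/7)
  +(−1)^0/∏(0,2,3,1,0,0)! = 1/12  (running 1/12)
  +(−1)^1/∏(1,1,2,0,1,1)! = -1/2  (running -5/12)
⟨..|..⟩ = √(12/7)·(-5/12) = -0.545545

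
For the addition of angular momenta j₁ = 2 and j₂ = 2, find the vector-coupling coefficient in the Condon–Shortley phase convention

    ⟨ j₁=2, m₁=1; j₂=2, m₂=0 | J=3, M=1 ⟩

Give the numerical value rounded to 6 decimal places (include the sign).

j₁+j₂−J=1  J+j₁−j₂=3  J−j₁+j₂=3  j₁+j₂+J+1=8
(j₁±m₁, j₂±m₂, J±M) = (3,1,2,2,4,2)
P² = 36/5
sum k=0..1:
  [0] +1/4 = 1/4
  [1] −1/12 = -1/12
S = 1/6
C² = P²·S² = 1/5 ; C = +0.447214

+0.447214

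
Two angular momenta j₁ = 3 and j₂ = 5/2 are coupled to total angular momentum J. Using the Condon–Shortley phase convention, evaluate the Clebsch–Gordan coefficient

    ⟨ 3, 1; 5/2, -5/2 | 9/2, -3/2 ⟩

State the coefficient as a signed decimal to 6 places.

√[10·1!5!4!/11! · 4!2!0!5!3!6!] = √(1382400/77)
  +(−1)^0/∏(0,1,2,0,3,4)! = 1/288  (running 1/288)
⟨..|..⟩ = √(1382400/77)·(1/288) = +0.465242

+0.465242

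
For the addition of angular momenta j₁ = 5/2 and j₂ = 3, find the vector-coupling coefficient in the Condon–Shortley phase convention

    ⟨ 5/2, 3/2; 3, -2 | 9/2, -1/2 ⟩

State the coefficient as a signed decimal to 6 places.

+0.510355  (= +√(361/1386))

√[10·1!4!5!/11! · 4!1!1!5!4!5!] = √(460800/77)
  +(−1)^0/∏(0,1,1,1,3,4)! = 1/144  (running 1/144)
  +(−1)^1/∏(1,0,0,0,4,5)! = -1/2880  (running 19/2880)
⟨..|..⟩ = √(460800/77)·(19/2880) = +0.510355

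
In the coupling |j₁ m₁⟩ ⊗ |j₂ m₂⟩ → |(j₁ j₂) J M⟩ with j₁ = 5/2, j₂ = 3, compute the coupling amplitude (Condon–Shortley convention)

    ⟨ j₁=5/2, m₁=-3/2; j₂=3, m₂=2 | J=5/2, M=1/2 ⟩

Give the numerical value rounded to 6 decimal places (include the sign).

triangle: 3!×2!×3!/9! = 72/362880
(j±m)!: 1!×4!×5!×1!×3!×2! = 34560
prefactor² = (2J+1)×Δ×N² = 288/7
  k=2: +1/(2!×1!×2!×3!×0!×0!) = 1/24
  k=3: −1/(3!×0!×1!×2!×1!×1!) = -1/12
Σ = -1/24  ⇒  CG² = 288/7×(-1/24)² = 1/14
CG = −√(1/14) = -0.267261

−√(1/14) ≈ -0.267261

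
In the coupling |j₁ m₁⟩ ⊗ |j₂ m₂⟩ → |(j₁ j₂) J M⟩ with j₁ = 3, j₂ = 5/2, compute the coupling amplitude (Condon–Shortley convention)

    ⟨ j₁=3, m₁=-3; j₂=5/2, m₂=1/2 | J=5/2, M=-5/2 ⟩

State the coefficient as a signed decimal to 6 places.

−√(5/21) ≈ -0.487950

triangle: 3!·3!·2!/9! = 72/362880
(j±m)!: 0!·6!·3!·2!·0!·5! = 1036800
prefactor² = (2J+1)·Δ·N² = 8640/7
  k=3: −1/(3!·0!·3!·0!·0!·2!) = -1/72
Σ = -1/72  ⇒  CG² = 8640/7·(-1/72)² = 5/21
CG = −√(5/21) = -0.487950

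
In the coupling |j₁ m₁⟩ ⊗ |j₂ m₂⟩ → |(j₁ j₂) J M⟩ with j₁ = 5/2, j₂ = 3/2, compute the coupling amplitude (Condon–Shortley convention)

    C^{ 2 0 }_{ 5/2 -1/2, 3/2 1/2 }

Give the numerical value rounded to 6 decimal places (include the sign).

-0.267261

triangle: 2!×3!×1!/7! = 12/5040
(j±m)!: 2!×3!×2!×1!×2!×2! = 96
prefactor² = (2J+1)×Δ×N² = 8/7
  k=1: −1/(1!×1!×2!×1!×1!×0!) = -1/2
  k=2: +1/(2!×0!×1!×0!×2!×1!) = 1/4
Σ = -1/4  ⇒  CG² = 8/7×(-1/4)² = 1/14
CG = −√(1/14) = -0.267261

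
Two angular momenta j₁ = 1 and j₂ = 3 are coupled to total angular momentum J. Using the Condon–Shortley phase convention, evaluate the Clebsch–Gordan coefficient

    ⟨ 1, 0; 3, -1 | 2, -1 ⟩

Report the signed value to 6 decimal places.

-0.617213  (= −√(8/21))

j₁+j₂−J=2  J+j₁−j₂=0  J−j₁+j₂=4  j₁+j₂+J+1=7
(j₁±m₁, j₂±m₂, J±M) = (1,1,2,4,1,3)
P² = 96/7
sum k=1..1:
  [1] −1/6 = -1/6
S = -1/6
C² = P²·S² = 8/21 ; C = -0.617213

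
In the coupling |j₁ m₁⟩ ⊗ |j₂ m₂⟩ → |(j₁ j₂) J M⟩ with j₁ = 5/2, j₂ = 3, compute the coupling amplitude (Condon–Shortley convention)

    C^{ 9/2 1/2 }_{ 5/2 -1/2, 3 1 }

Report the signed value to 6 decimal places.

−√(160/693) = -0.480500

triangle: 1!×4!×5!/11! = 2880/39916800
(j±m)!: 2!×3!×4!×2!×5!×4! = 1658880
prefactor² = (2J+1)×Δ×N² = 92160/77
  k=0: +1/(0!×1!×3!×4!×1!×1!) = 1/144
  k=1: −1/(1!×0!×2!×3!×2!×2!) = -1/48
Σ = -1/72  ⇒  CG² = 92160/77×(-1/72)² = 160/693
CG = −√(160/693) = -0.480500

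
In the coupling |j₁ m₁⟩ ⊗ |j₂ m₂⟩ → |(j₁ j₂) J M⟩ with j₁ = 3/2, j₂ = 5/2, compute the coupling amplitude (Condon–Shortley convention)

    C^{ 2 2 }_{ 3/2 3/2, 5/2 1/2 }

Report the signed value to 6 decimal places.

+0.377964  (= +√(1/7))

triangle: 2!×1!×3!/7! = 12/5040
(j±m)!: 3!×0!×3!×2!×4!×0! = 1728
prefactor² = (2J+1)×Δ×N² = 144/7
  k=0: +1/(0!×2!×0!×3!×1!×0!) = 1/12
Σ = 1/12  ⇒  CG² = 144/7×1/12² = 1/7
CG = +√(1/7) = +0.377964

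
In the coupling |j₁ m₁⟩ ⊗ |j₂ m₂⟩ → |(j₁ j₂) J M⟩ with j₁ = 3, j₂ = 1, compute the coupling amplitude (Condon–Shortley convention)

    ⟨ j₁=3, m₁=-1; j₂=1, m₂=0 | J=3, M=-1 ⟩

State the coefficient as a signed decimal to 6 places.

j₁+j₂−J=1  J+j₁−j₂=5  J−j₁+j₂=1  j₁+j₂+J+1=8
(j₁±m₁, j₂±m₂, J±M) = (2,4,1,1,2,4)
P² = 48
sum k=0..1:
  [0] +1/24 = 1/24
  [1] −1/12 = -1/12
S = -1/24
C² = P²·S² = 1/12 ; C = -0.288675

-0.288675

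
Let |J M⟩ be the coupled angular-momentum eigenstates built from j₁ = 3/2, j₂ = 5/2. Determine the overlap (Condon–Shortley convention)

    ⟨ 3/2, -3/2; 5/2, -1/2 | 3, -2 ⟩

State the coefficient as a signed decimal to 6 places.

-0.707107

√[7·1!2!4!/8! · 0!3!2!3!1!5!] = √(72)
  +(−1)^1/∏(1,0,2,1,0,3)! = -1/12  (running -1/12)
⟨..|..⟩ = √(72)·(-1/12) = -0.707107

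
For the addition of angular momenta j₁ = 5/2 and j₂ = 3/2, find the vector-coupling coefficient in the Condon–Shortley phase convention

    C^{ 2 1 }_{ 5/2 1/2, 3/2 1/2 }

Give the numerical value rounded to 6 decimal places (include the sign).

triangle: 2!*3!*1!/7! = 12/5040
(j±m)!: 3!*2!*2!*1!*3!*1! = 144
prefactor² = (2J+1)*Δ*N² = 12/7
  k=1: −1/(1!*1!*1!*1!*2!*0!) = -1/2
  k=2: +1/(2!*0!*0!*0!*3!*1!) = 1/12
Σ = -5/12  ⇒  CG² = 12/7*(-5/12)² = 25/84
CG = −√(25/84) = -0.545545

-0.545545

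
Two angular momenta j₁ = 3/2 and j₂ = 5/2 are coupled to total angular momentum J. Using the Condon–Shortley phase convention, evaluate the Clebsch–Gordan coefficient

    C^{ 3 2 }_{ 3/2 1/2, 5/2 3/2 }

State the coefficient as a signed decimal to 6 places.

j₁+j₂−J=1  J+j₁−j₂=2  J−j₁+j₂=4  j₁+j₂+J+1=8
(j₁±m₁, j₂±m₂, J±M) = (2,1,4,1,5,1)
P² = 48
sum k=0..1:
  [0] +1/24 = 1/24
  [1] −1/12 = -1/12
S = -1/24
C² = P²·S² = 1/12 ; C = -0.288675

−√(1/12) = -0.288675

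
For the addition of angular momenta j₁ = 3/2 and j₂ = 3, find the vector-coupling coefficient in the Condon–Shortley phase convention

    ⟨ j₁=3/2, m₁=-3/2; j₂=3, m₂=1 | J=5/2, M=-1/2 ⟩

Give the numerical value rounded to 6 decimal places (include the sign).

√[6·2!1!4!/8! · 0!3!4!2!2!3!] = √(864/35)
  +(−1)^2/∏(2,0,1,2,0,2)! = 1/8  (running 1/8)
⟨..|..⟩ = √(864/35)·(1/8) = +0.621059

+0.621059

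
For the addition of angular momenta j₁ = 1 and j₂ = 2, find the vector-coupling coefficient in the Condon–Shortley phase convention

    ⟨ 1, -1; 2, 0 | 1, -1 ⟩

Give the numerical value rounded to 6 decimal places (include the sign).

+√(1/10) ≈ +0.316228

j₁+j₂−J=2  J+j₁−j₂=0  J−j₁+j₂=2  j₁+j₂+J+1=5
(j₁±m₁, j₂±m₂, J±M) = (0,2,2,2,0,2)
P² = 8/5
sum k=2..2:
  [2] +1/4 = 1/4
S = 1/4
C² = P²·S² = 1/10 ; C = +0.316228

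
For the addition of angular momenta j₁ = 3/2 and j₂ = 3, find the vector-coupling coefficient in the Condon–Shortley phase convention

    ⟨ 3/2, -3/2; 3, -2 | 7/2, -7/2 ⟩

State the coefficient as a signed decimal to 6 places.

-0.577350

√[8·1!2!5!/9! · 0!3!1!5!0!7!] = √(19200)
  +(−1)^1/∏(1,0,2,0,0,5)! = -1/240  (running -1/240)
⟨..|..⟩ = √(19200)·(-1/240) = -0.577350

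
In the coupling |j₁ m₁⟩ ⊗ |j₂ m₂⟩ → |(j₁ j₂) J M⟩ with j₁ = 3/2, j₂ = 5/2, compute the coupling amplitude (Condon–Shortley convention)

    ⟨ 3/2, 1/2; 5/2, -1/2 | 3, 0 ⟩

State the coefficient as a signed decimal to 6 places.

+√(1/5) ≈ +0.447214

triangle: 1!*2!*4!/8! = 48/40320
(j±m)!: 2!*1!*2!*3!*3!*3! = 864
prefactor² = (2J+1)*Δ*N² = 36/5
  k=0: +1/(0!*1!*1!*2!*1!*2!) = 1/4
  k=1: −1/(1!*0!*0!*1!*2!*3!) = -1/12
Σ = 1/6  ⇒  CG² = 36/5*1/6² = 1/5
CG = +√(1/5) = +0.447214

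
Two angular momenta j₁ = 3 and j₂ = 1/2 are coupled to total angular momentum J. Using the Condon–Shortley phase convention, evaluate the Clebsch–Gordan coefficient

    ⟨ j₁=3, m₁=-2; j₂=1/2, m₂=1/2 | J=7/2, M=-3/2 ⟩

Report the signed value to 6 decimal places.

j₁+j₂−J=0  J+j₁−j₂=6  J−j₁+j₂=1  j₁+j₂+J+1=8
(j₁±m₁, j₂±m₂, J±M) = (1,5,1,0,2,5)
P² = 28800/7
sum k=0..0:
  [0] +1/120 = 1/120
S = 1/120
C² = P²·S² = 2/7 ; C = +0.534522

+√(2/7) = +0.534522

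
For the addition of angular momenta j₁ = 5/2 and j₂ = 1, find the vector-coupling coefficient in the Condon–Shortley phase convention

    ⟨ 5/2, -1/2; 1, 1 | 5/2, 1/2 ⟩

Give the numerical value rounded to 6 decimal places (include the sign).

√[6·1!4!1!/7! · 2!3!2!0!3!2!] = √(288/35)
  +(−1)^1/∏(1,0,2,1,2,0)! = -1/4  (running -1/4)
⟨..|..⟩ = √(288/35)·(-1/4) = -0.717137

−√(18/35) = -0.717137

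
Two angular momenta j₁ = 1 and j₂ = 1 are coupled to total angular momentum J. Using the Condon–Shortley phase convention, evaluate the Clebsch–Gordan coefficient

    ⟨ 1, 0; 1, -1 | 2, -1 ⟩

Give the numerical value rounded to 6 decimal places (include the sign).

+√(1/2) ≈ +0.707107

√[5·0!2!2!/5! · 1!1!0!2!1!3!] = √(2)
  +(−1)^0/∏(0,0,1,0,1,2)! = 1/2  (running 1/2)
⟨..|..⟩ = √(2)·(1/2) = +0.707107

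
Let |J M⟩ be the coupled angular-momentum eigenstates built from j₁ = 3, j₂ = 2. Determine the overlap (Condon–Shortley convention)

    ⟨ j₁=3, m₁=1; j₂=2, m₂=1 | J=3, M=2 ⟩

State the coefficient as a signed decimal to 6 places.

−√(1/4) ≈ -0.500000

√[7·2!4!2!/9! · 4!2!3!1!5!1!] = √(64)
  +(−1)^1/∏(1,1,1,2,3,0)! = -1/12  (running -1/12)
  +(−1)^2/∏(2,0,0,1,4,1)! = 1/48  (running -1/16)
⟨..|..⟩ = √(64)·(-1/16) = -0.500000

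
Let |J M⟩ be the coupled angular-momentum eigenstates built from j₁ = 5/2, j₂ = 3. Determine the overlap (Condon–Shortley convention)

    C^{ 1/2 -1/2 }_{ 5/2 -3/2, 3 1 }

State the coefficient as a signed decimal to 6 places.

+√(2/21) ≈ +0.308607

j₁+j₂−J=5  J+j₁−j₂=0  J−j₁+j₂=1  j₁+j₂+J+1=7
(j₁±m₁, j₂±m₂, J±M) = (1,4,4,2,0,1)
P² = 384/7
sum k=4..4:
  [4] +1/24 = 1/24
S = 1/24
C² = P²·S² = 2/21 ; C = +0.308607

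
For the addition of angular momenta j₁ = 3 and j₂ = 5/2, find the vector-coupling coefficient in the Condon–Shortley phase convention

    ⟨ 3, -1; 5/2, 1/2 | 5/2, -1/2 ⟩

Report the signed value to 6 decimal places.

+√(8/35) = +0.478091

triangle: 3!·3!·2!/9! = 72/362880
(j±m)!: 2!·4!·3!·2!·2!·3! = 6912
prefactor² = (2J+1)·Δ·N² = 288/35
  k=1: −1/(1!·2!·3!·2!·0!·0!) = -1/24
  k=2: +1/(2!·1!·2!·1!·1!·1!) = 1/4
  k=3: −1/(3!·0!·1!·0!·2!·2!) = -1/24
Σ = 1/6  ⇒  CG² = 288/35·1/6² = 8/35
CG = +√(8/35) = +0.478091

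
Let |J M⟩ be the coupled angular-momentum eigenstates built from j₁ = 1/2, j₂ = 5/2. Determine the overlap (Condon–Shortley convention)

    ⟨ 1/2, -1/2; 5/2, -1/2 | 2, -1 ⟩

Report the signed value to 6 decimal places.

triangle: 1!×0!×4!/6! = 24/720
(j±m)!: 0!×1!×2!×3!×1!×3! = 72
prefactor² = (2J+1)×Δ×N² = 12
  k=1: −1/(1!×0!×0!×1!×0!×3!) = -1/6
Σ = -1/6  ⇒  CG² = 12×(-1/6)² = 1/3
CG = −√(1/3) = -0.577350

−√(1/3) ≈ -0.577350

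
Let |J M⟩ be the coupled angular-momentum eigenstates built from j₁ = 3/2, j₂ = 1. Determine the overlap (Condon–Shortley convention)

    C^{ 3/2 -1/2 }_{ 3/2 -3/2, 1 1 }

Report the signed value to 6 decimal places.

triangle: 1!*2!*1!/5! = 2/120
(j±m)!: 0!*3!*2!*0!*1!*2! = 24
prefactor² = (2J+1)*Δ*N² = 8/5
  k=1: −1/(1!*0!*2!*1!*0!*0!) = -1/2
Σ = -1/2  ⇒  CG² = 8/5*(-1/2)² = 2/5
CG = −√(2/5) = -0.632456

-0.632456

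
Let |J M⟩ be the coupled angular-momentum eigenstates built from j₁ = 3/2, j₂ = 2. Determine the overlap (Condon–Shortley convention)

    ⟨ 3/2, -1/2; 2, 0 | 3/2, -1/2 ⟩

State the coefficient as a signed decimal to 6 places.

j₁+j₂−J=2  J+j₁−j₂=1  J−j₁+j₂=2  j₁+j₂+J+1=6
(j₁±m₁, j₂±m₂, J±M) = (1,2,2,2,1,2)
P² = 16/45
sum k=1..2:
  [1] −1/1 = -1
  [2] +1/4 = 1/4
S = -3/4
C² = P²·S² = 1/5 ; C = -0.447214

−√(1/5) ≈ -0.447214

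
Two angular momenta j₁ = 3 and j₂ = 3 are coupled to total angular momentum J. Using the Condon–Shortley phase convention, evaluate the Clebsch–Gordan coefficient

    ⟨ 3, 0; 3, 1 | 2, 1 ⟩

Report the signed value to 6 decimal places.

+0.154303  (= +√(1/42))

j₁+j₂−J=4  J+j₁−j₂=2  J−j₁+j₂=2  j₁+j₂+J+1=9
(j₁±m₁, j₂±m₂, J±M) = (3,3,4,2,3,1)
P² = 96/7
sum k=2..3:
  [2] +1/8 = 1/8
  [3] −1/12 = -1/12
S = 1/24
C² = P²·S² = 1/42 ; C = +0.154303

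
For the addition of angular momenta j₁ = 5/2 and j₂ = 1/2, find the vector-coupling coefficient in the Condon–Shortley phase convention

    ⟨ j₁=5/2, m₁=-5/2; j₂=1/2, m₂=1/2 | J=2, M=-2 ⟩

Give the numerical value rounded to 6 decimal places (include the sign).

-0.912871

j₁+j₂−J=1  J+j₁−j₂=4  J−j₁+j₂=0  j₁+j₂+J+1=6
(j₁±m₁, j₂±m₂, J±M) = (0,5,1,0,0,4)
P² = 480
sum k=1..1:
  [1] −1/24 = -1/24
S = -1/24
C² = P²·S² = 5/6 ; C = -0.912871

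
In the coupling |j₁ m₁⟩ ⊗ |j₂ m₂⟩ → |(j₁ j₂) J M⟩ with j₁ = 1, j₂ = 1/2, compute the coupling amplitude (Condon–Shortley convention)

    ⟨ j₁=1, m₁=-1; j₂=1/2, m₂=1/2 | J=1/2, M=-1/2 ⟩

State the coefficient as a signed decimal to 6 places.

−√(2/3) = -0.816497

√[2·1!1!0!/3! · 0!2!1!0!0!1!] = √(2/3)
  +(−1)^1/∏(1,0,1,0,0,0)! = -1  (running -1)
⟨..|..⟩ = √(2/3)·(-1) = -0.816497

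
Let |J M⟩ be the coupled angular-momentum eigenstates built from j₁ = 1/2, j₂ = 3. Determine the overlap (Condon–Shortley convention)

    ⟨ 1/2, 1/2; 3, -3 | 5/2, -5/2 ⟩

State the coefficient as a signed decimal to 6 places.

+√(6/7) ≈ +0.925820

√[6·1!0!5!/7! · 1!0!0!6!0!5!] = √(86400/7)
  +(−1)^0/∏(0,1,0,0,0,5)! = 1/120  (running 1/120)
⟨..|..⟩ = √(86400/7)·(1/120) = +0.925820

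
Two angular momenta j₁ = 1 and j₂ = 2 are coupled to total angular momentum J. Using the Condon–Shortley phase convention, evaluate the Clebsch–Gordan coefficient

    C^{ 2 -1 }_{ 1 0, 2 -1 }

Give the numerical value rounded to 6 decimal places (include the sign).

+0.408248  (= +√(1/6))

triangle: 1!*1!*3!/6! = 6/720
(j±m)!: 1!*1!*1!*3!*1!*3! = 36
prefactor² = (2J+1)*Δ*N² = 3/2
  k=0: +1/(0!*1!*1!*1!*0!*2!) = 1/2
  k=1: −1/(1!*0!*0!*0!*1!*3!) = -1/6
Σ = 1/3  ⇒  CG² = 3/2*1/3² = 1/6
CG = +√(1/6) = +0.408248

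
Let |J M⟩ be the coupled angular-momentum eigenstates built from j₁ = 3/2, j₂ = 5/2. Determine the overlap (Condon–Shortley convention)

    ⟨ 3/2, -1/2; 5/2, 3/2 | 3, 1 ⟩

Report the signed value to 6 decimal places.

j₁+j₂−J=1  J+j₁−j₂=2  J−j₁+j₂=4  j₁+j₂+J+1=8
(j₁±m₁, j₂±m₂, J±M) = (1,2,4,1,4,2)
P² = 96/5
sum k=0..1:
  [0] +1/48 = 1/48
  [1] −1/6 = -1/6
S = -7/48
C² = P²·S² = 49/120 ; C = -0.639010

−√(49/120) ≈ -0.639010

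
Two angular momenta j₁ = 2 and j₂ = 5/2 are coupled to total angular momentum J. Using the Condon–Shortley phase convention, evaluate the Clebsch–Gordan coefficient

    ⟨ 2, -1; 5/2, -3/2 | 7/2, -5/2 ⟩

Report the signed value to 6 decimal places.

+√(1/63) ≈ +0.125988

j₁+j₂−J=1  J+j₁−j₂=3  J−j₁+j₂=4  j₁+j₂+J+1=9
(j₁±m₁, j₂±m₂, J±M) = (1,3,1,4,1,6)
P² = 2304/7
sum k=0..1:
  [0] +1/36 = 1/36
  [1] −1/48 = -1/48
S = 1/144
C² = P²·S² = 1/63 ; C = +0.125988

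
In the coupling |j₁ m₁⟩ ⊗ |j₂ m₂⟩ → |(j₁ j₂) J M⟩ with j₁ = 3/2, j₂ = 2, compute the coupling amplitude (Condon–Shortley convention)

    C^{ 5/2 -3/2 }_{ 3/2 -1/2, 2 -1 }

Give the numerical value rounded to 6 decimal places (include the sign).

+√(1/35) ≈ +0.169031

j₁+j₂−J=1  J+j₁−j₂=2  J−j₁+j₂=3  j₁+j₂+J+1=7
(j₁±m₁, j₂±m₂, J±M) = (1,2,1,3,1,4)
P² = 144/35
sum k=0..1:
  [0] +1/4 = 1/4
  [1] −1/6 = -1/6
S = 1/12
C² = P²·S² = 1/35 ; C = +0.169031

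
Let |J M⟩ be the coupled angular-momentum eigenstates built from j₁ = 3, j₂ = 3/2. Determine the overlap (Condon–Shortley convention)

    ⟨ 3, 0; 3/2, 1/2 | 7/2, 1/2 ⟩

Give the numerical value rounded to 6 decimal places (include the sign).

triangle: 1!*5!*2!/9! = 240/362880
(j±m)!: 3!*3!*2!*1!*4!*3! = 10368
prefactor² = (2J+1)*Δ*N² = 384/7
  k=0: +1/(0!*1!*3!*2!*2!*0!) = 1/24
  k=1: −1/(1!*0!*2!*1!*3!*1!) = -1/12
Σ = -1/24  ⇒  CG² = 384/7*(-1/24)² = 2/21
CG = −√(2/21) = -0.308607

-0.308607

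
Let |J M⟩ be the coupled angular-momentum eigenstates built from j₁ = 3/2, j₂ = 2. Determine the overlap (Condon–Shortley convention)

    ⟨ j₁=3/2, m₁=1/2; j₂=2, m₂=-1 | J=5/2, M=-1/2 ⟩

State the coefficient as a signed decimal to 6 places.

+0.597614  (= +√(5/14))

√[6·1!2!3!/7! · 2!1!1!3!2!3!] = √(72/35)
  +(−1)^0/∏(0,1,1,1,1,2)! = 1/2  (running 1/2)
  +(−1)^1/∏(1,0,0,0,2,3)! = -1/12  (running 5/12)
⟨..|..⟩ = √(72/35)·(5/12) = +0.597614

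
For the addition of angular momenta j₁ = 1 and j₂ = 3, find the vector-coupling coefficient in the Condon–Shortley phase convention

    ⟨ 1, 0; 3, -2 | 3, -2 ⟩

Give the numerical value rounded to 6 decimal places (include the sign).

+√(1/3) = +0.577350

√[7·1!1!5!/8! · 1!1!1!5!1!5!] = √(300)
  +(−1)^0/∏(0,1,1,1,0,4)! = 1/24  (running 1/24)
  +(−1)^1/∏(1,0,0,0,1,5)! = -1/120  (running 1/30)
⟨..|..⟩ = √(300)·(1/30) = +0.577350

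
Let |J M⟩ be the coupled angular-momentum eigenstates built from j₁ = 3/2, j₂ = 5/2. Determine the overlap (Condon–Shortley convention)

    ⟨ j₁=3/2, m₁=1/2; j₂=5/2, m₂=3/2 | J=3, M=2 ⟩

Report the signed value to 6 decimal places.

triangle: 1!*2!*4!/8! = 48/40320
(j±m)!: 2!*1!*4!*1!*5!*1! = 5760
prefactor² = (2J+1)*Δ*N² = 48
  k=0: +1/(0!*1!*1!*4!*1!*0!) = 1/24
  k=1: −1/(1!*0!*0!*3!*2!*1!) = -1/12
Σ = -1/24  ⇒  CG² = 48*(-1/24)² = 1/12
CG = −√(1/12) = -0.288675

-0.288675  (= −√(1/12))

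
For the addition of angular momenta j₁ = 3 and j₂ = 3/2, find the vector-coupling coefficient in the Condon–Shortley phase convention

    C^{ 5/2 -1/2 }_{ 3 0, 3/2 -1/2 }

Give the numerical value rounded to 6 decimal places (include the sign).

√[6·2!4!1!/8! · 3!3!1!2!2!3!] = √(216/35)
  +(−1)^0/∏(0,2,3,1,1,0)! = 1/12  (running 1/12)
  +(−1)^1/∏(1,1,2,0,2,1)! = -1/4  (running -1/6)
⟨..|..⟩ = √(216/35)·(-1/6) = -0.414039

−√(6/35) = -0.414039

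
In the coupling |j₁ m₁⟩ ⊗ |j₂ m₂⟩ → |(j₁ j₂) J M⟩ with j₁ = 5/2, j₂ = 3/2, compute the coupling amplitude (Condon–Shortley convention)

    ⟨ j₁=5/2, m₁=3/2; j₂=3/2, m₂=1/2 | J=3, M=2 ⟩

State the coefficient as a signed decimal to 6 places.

triangle: 1!×4!×2!/8! = 48/40320
(j±m)!: 4!×1!×2!×1!×5!×1! = 5760
prefactor² = (2J+1)×Δ×N² = 48
  k=0: +1/(0!×1!×1!×2!×3!×0!) = 1/12
  k=1: −1/(1!×0!×0!×1!×4!×1!) = -1/24
Σ = 1/24  ⇒  CG² = 48×1/24² = 1/12
CG = +√(1/12) = +0.288675

+√(1/12) ≈ +0.288675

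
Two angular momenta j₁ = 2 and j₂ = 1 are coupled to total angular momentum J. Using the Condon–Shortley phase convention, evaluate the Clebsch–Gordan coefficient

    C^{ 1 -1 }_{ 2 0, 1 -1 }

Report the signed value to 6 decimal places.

√[3·2!2!0!/5! · 2!2!0!2!0!2!] = √(8/5)
  +(−1)^0/∏(0,2,2,0,0,0)! = 1/4  (running 1/4)
⟨..|..⟩ = √(8/5)·(1/4) = +0.316228

+√(1/10) ≈ +0.316228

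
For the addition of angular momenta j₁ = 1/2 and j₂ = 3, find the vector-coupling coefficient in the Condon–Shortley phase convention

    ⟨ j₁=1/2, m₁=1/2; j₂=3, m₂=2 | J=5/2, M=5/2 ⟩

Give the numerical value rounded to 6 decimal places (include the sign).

+0.377964

√[6·1!0!5!/7! · 1!0!5!1!5!0!] = √(14400/7)
  +(−1)^0/∏(0,1,0,5,0,0)! = 1/120  (running 1/120)
⟨..|..⟩ = √(14400/7)·(1/120) = +0.377964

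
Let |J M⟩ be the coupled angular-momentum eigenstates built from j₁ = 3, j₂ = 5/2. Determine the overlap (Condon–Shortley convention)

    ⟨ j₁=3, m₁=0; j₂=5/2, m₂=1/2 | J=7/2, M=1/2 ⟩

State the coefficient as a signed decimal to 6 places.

−√(4/21) ≈ -0.436436

j₁+j₂−J=2  J+j₁−j₂=4  J−j₁+j₂=3  j₁+j₂+J+1=10
(j₁±m₁, j₂±m₂, J±M) = (3,3,3,2,4,3)
P² = 6912/175
sum k=0..2:
  [0] +1/72 = 1/72
  [1] −1/8 = -1/8
  [2] +1/24 = 1/24
S = -5/72
C² = P²·S² = 4/21 ; C = -0.436436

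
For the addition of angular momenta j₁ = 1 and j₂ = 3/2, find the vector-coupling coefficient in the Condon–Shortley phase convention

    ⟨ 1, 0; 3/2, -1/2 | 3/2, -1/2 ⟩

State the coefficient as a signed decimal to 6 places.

j₁+j₂−J=1  J+j₁−j₂=1  J−j₁+j₂=2  j₁+j₂+J+1=5
(j₁±m₁, j₂±m₂, J±M) = (1,1,1,2,1,2)
P² = 4/15
sum k=0..1:
  [0] +1/1 = 1
  [1] −1/2 = -1/2
S = 1/2
C² = P²·S² = 1/15 ; C = +0.258199

+0.258199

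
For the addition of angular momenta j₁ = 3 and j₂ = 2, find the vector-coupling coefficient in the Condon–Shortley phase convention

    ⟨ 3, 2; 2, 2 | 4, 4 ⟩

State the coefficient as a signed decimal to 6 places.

-0.632456  (= −√(2/5))

triangle: 1!*5!*3!/10! = 720/3628800
(j±m)!: 5!*1!*4!*0!*8!*0! = 116121600
prefactor² = (2J+1)*Δ*N² = 207360
  k=1: −1/(1!*0!*0!*3!*5!*0!) = -1/720
Σ = -1/720  ⇒  CG² = 207360*(-1/720)² = 2/5
CG = −√(2/5) = -0.632456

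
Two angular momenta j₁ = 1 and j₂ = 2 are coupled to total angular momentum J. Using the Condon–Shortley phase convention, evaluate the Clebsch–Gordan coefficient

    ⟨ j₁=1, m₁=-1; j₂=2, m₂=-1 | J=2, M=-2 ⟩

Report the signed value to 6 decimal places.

√[5·1!1!3!/6! · 0!2!1!3!0!4!] = √(12)
  +(−1)^1/∏(1,0,1,0,0,3)! = -1/6  (running -1/6)
⟨..|..⟩ = √(12)·(-1/6) = -0.577350

-0.577350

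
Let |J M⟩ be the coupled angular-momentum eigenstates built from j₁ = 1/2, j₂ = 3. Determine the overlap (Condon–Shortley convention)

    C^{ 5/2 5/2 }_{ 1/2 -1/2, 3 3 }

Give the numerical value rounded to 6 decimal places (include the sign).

j₁+j₂−J=1  J+j₁−j₂=0  J−j₁+j₂=5  j₁+j₂+J+1=7
(j₁±m₁, j₂±m₂, J±M) = (0,1,6,0,5,0)
P² = 86400/7
sum k=1..1:
  [1] −1/120 = -1/120
S = -1/120
C² = P²·S² = 6/7 ; C = -0.925820

−√(6/7) ≈ -0.925820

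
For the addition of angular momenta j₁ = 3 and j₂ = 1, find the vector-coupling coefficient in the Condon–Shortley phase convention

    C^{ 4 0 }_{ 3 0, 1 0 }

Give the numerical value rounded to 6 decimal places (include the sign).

j₁+j₂−J=0  J+j₁−j₂=6  J−j₁+j₂=2  j₁+j₂+J+1=9
(j₁±m₁, j₂±m₂, J±M) = (3,3,1,1,4,4)
P² = 5184/7
sum k=0..0:
  [0] +1/36 = 1/36
S = 1/36
C² = P²·S² = 4/7 ; C = +0.755929

+0.755929  (= +√(4/7))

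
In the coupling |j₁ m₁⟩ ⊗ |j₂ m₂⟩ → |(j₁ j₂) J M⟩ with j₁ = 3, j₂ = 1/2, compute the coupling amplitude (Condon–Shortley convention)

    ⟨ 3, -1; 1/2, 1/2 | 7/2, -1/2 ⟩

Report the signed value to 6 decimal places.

j₁+j₂−J=0  J+j₁−j₂=6  J−j₁+j₂=1  j₁+j₂+J+1=8
(j₁±m₁, j₂±m₂, J±M) = (2,4,1,0,3,4)
P² = 6912/7
sum k=0..0:
  [0] +1/48 = 1/48
S = 1/48
C² = P²·S² = 3/7 ; C = +0.654654

+0.654654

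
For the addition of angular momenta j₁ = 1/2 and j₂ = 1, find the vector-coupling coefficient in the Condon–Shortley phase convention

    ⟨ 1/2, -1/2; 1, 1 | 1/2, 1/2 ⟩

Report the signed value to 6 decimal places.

√[2·1!0!1!/3! · 0!1!2!0!1!0!] = √(2/3)
  +(−1)^1/∏(1,0,0,1,0,0)! = -1  (running -1)
⟨..|..⟩ = √(2/3)·(-1) = -0.816497

-0.816497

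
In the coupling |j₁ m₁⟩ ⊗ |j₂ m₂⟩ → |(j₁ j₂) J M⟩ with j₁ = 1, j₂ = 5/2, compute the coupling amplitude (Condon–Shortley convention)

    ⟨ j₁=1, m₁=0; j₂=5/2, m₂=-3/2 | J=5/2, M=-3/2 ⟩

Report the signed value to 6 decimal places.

j₁+j₂−J=1  J+j₁−j₂=1  J−j₁+j₂=4  j₁+j₂+J+1=7
(j₁±m₁, j₂±m₂, J±M) = (1,1,1,4,1,4)
P² = 576/35
sum k=0..1:
  [0] +1/6 = 1/6
  [1] −1/24 = -1/24
S = 1/8
C² = P²·S² = 9/35 ; C = +0.507093

+√(9/35) ≈ +0.507093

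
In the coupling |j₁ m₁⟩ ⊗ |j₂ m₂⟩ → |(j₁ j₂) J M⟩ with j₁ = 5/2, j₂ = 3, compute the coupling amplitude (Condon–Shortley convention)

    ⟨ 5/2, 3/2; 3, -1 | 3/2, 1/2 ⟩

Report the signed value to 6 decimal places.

−√(7/30) = -0.483046

triangle: 4!*1!*2!/8! = 48/40320
(j±m)!: 4!*1!*2!*4!*2!*1! = 2304
prefactor² = (2J+1)*Δ*N² = 384/35
  k=0: +1/(0!*4!*1!*2!*0!*0!) = 1/48
  k=1: −1/(1!*3!*0!*1!*1!*1!) = -1/6
Σ = -7/48  ⇒  CG² = 384/35*(-7/48)² = 7/30
CG = −√(7/30) = -0.483046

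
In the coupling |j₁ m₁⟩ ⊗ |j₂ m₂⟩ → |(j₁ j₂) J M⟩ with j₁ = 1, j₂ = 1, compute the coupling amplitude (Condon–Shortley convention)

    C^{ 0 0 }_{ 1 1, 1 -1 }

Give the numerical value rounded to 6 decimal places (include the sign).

+0.577350

triangle: 2!*0!*0!/3! = 2/6
(j±m)!: 2!*0!*0!*2!*0!*0! = 4
prefactor² = (2J+1)*Δ*N² = 4/3
  k=0: +1/(0!*2!*0!*0!*0!*0!) = 1/2
Σ = 1/2  ⇒  CG² = 4/3*1/2² = 1/3
CG = +√(1/3) = +0.577350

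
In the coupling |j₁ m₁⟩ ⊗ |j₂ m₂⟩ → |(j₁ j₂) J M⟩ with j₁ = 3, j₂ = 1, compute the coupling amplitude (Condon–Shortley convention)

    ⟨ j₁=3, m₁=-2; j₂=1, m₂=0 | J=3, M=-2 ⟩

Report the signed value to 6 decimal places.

−√(1/3) ≈ -0.577350

triangle: 1!*5!*1!/8! = 120/40320
(j±m)!: 1!*5!*1!*1!*1!*5! = 14400
prefactor² = (2J+1)*Δ*N² = 300
  k=0: +1/(0!*1!*5!*1!*0!*0!) = 1/120
  k=1: −1/(1!*0!*4!*0!*1!*1!) = -1/24
Σ = -1/30  ⇒  CG² = 300*(-1/30)² = 1/3
CG = −√(1/3) = -0.577350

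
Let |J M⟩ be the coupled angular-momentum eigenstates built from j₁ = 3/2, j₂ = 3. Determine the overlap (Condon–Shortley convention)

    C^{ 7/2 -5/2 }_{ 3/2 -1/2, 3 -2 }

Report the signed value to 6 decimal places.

triangle: 1!×2!×5!/9! = 240/362880
(j±m)!: 1!×2!×1!×5!×1!×6! = 172800
prefactor² = (2J+1)×Δ×N² = 6400/7
  k=0: +1/(0!×1!×2!×1!×0!×4!) = 1/48
  k=1: −1/(1!×0!×1!×0!×1!×5!) = -1/120
Σ = 1/80  ⇒  CG² = 6400/7×1/80² = 1/7
CG = +√(1/7) = +0.377964

+√(1/7) = +0.377964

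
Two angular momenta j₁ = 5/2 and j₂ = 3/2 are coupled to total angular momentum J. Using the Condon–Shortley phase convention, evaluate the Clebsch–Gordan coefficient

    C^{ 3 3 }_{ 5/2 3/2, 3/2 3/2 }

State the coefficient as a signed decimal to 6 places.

−√(3/8) = -0.612372

triangle: 1!*4!*2!/8! = 48/40320
(j±m)!: 4!*1!*3!*0!*6!*0! = 103680
prefactor² = (2J+1)*Δ*N² = 864
  k=1: −1/(1!*0!*0!*2!*4!*0!) = -1/48
Σ = -1/48  ⇒  CG² = 864*(-1/48)² = 3/8
CG = −√(3/8) = -0.612372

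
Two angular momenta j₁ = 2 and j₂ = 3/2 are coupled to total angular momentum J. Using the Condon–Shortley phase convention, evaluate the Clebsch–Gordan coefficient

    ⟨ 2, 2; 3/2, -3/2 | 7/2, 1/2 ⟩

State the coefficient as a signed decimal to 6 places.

+√(1/35) = +0.169031

triangle: 0!·4!·3!/8! = 144/40320
(j±m)!: 4!·0!·0!·3!·4!·3! = 20736
prefactor² = (2J+1)·Δ·N² = 20736/35
  k=0: +1/(0!·0!·0!·0!·4!·3!) = 1/144
Σ = 1/144  ⇒  CG² = 20736/35·1/144² = 1/35
CG = +√(1/35) = +0.169031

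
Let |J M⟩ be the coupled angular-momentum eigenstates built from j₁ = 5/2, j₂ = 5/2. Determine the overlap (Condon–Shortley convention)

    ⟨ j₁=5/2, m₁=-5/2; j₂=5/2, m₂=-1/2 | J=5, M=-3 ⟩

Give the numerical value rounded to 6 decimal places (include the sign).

+0.471405  (= +√(2/9))

j₁+j₂−J=0  J+j₁−j₂=5  J−j₁+j₂=5  j₁+j₂+J+1=11
(j₁±m₁, j₂±m₂, J±M) = (0,5,2,3,2,8)
P² = 460800
sum k=0..0:
  [0] +1/1440 = 1/1440
S = 1/1440
C² = P²·S² = 2/9 ; C = +0.471405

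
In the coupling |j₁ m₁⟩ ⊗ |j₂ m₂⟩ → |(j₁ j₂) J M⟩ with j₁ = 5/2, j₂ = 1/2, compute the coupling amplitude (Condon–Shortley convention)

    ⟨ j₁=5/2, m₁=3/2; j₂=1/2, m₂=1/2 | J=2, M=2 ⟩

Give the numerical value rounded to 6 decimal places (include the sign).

−√(1/6) ≈ -0.408248

j₁+j₂−J=1  J+j₁−j₂=4  J−j₁+j₂=0  j₁+j₂+J+1=6
(j₁±m₁, j₂±m₂, J±M) = (4,1,1,0,4,0)
P² = 96
sum k=1..1:
  [1] −1/24 = -1/24
S = -1/24
C² = P²·S² = 1/6 ; C = -0.408248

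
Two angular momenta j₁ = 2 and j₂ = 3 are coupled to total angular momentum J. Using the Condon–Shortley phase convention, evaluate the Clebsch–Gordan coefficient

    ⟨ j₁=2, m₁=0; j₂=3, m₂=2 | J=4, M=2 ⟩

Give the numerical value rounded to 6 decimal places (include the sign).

−√(12/35) = -0.585540

j₁+j₂−J=1  J+j₁−j₂=3  J−j₁+j₂=5  j₁+j₂+J+1=10
(j₁±m₁, j₂±m₂, J±M) = (2,2,5,1,6,2)
P² = 8640/7
sum k=0..1:
  [0] +1/240 = 1/240
  [1] −1/48 = -1/48
S = -1/60
C² = P²·S² = 12/35 ; C = -0.585540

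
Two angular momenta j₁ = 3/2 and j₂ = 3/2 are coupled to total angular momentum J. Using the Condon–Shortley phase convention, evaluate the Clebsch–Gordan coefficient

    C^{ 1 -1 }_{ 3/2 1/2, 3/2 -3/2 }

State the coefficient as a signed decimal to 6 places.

+0.547723  (= +√(3/10))

√[3·2!1!1!/5! · 2!1!0!3!0!2!] = √(6/5)
  +(−1)^0/∏(0,2,1,0,0,1)! = 1/2  (running 1/2)
⟨..|..⟩ = √(6/5)·(1/2) = +0.547723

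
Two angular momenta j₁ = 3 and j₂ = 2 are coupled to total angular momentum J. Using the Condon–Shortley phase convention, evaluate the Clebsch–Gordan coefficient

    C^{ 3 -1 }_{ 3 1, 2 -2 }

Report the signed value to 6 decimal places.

triangle: 2!*4!*2!/9! = 96/362880
(j±m)!: 4!*2!*0!*4!*2!*4! = 55296
prefactor² = (2J+1)*Δ*N² = 512/5
  k=0: +1/(0!*2!*2!*0!*2!*2!) = 1/16
Σ = 1/16  ⇒  CG² = 512/5*1/16² = 2/5
CG = +√(2/5) = +0.632456

+0.632456  (= +√(2/5))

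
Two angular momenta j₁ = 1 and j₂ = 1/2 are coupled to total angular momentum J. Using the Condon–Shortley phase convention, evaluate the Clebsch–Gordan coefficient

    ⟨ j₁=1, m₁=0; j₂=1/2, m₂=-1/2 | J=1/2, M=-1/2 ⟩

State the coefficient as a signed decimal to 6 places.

triangle: 1!×1!×0!/3! = 1/6
(j±m)!: 1!×1!×0!×1!×0!×1! = 1
prefactor² = (2J+1)×Δ×N² = 1/3
  k=0: +1/(0!×1!×1!×0!×0!×0!) = 1
Σ = 1  ⇒  CG² = 1/3×1² = 1/3
CG = +√(1/3) = +0.577350

+0.577350  (= +√(1/3))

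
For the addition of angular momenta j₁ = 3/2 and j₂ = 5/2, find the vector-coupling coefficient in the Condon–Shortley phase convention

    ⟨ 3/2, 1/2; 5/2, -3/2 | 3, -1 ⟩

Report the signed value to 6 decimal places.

j₁+j₂−J=1  J+j₁−j₂=2  J−j₁+j₂=4  j₁+j₂+J+1=8
(j₁±m₁, j₂±m₂, J±M) = (2,1,1,4,2,4)
P² = 96/5
sum k=0..1:
  [0] +1/6 = 1/6
  [1] −1/48 = -1/48
S = 7/48
C² = P²·S² = 49/120 ; C = +0.639010

+0.639010  (= +√(49/120))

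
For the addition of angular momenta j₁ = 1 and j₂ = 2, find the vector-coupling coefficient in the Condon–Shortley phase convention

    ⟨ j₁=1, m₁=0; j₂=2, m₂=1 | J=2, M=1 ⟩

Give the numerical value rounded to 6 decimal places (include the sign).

−√(1/6) = -0.408248

triangle: 1!*1!*3!/6! = 6/720
(j±m)!: 1!*1!*3!*1!*3!*1! = 36
prefactor² = (2J+1)*Δ*N² = 3/2
  k=0: +1/(0!*1!*1!*3!*0!*0!) = 1/6
  k=1: −1/(1!*0!*0!*2!*1!*1!) = -1/2
Σ = -1/3  ⇒  CG² = 3/2*(-1/3)² = 1/6
CG = −√(1/6) = -0.408248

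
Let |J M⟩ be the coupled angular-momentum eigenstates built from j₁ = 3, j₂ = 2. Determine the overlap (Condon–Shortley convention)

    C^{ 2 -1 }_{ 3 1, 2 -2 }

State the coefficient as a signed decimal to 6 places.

j₁+j₂−J=3  J+j₁−j₂=3  J−j₁+j₂=1  j₁+j₂+J+1=8
(j₁±m₁, j₂±m₂, J±M) = (4,2,0,4,1,3)
P² = 216/7
sum k=0..0:
  [0] +1/12 = 1/12
S = 1/12
C² = P²·S² = 3/14 ; C = +0.462910

+√(3/14) = +0.462910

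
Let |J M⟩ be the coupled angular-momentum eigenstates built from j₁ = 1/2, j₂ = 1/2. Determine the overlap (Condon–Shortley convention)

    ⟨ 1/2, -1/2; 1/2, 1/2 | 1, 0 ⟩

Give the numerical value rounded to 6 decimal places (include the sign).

+0.707107

j₁+j₂−J=0  J+j₁−j₂=1  J−j₁+j₂=1  j₁+j₂+J+1=3
(j₁±m₁, j₂±m₂, J±M) = (0,1,1,0,1,1)
P² = 1/2
sum k=0..0:
  [0] +1/1 = 1
S = 1
C² = P²·S² = 1/2 ; C = +0.707107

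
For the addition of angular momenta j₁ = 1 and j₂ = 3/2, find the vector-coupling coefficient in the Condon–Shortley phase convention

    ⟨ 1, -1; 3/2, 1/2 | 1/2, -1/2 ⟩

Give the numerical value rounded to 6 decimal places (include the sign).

triangle: 2!×0!×1!/4! = 2/24
(j±m)!: 0!×2!×2!×1!×0!×1! = 4
prefactor² = (2J+1)×Δ×N² = 2/3
  k=2: +1/(2!×0!×0!×0!×0!×1!) = 1/2
Σ = 1/2  ⇒  CG² = 2/3×1/2² = 1/6
CG = +√(1/6) = +0.408248

+0.408248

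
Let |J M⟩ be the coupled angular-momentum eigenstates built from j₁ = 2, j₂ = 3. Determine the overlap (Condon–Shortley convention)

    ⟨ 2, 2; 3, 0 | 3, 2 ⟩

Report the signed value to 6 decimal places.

triangle: 2!×2!×4!/9! = 96/362880
(j±m)!: 4!×0!×3!×3!×5!×1! = 103680
prefactor² = (2J+1)×Δ×N² = 192
  k=0: +1/(0!×2!×0!×3!×2!×1!) = 1/24
Σ = 1/24  ⇒  CG² = 192×1/24² = 1/3
CG = +√(1/3) = +0.577350

+√(1/3) ≈ +0.577350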